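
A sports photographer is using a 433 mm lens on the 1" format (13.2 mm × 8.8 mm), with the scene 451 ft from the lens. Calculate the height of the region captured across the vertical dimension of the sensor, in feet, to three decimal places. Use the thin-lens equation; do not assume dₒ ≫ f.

dₒ: 451 ft × 304.8 mm/ft = 137464.80 mm.
Similar triangles through the lens centre give W/dₒ = h/dᵢ; with 1/f = 1/dₒ + 1/dᵢ this gives W = h·(dₒ − f)/f.
W = 8.8 mm × (137465 − 433) / 433 = 8.8 × 316.4707 ≈ 2784.942 mm = 2784.942/304.8 ft = 9.13695 ft.

9.137 ft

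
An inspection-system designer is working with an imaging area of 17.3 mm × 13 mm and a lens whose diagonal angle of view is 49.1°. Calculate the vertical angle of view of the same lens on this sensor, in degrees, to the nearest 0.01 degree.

Sensor diagonal = √(17.3² + 13²) = √468.2900 ≈ 21.6400 mm.
From the diagonal AOV: f = 21.6400 / (2·tan(24.55°)) = 21.6400 / 0.91356 ≈ 23.6875 mm.
Vertical AOV = 2·arctan(13 / (2 × 23.6875)) = 2·arctan(0.27441) ≈ 30.6892°.

30.69°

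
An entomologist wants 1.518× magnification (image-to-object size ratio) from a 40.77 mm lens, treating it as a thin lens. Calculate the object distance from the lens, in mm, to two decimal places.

With m = dᵢ/dₒ and 1/f = 1/dₒ + 1/dᵢ, substituting dᵢ = m·dₒ gives 1/f = (1 + 1/m)/dₒ, hence dₒ = f·(1 + 1/m).
dₒ = 40.77 × (1 + 1/1.518) = 40.77 × 1.65876 ≈ 67.628 mm.

67.63 mm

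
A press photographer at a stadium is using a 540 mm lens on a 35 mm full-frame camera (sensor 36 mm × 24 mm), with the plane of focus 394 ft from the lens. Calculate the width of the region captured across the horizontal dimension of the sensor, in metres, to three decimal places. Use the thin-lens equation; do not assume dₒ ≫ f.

7.970 m

dₒ: 394 ft × 304.8 mm/ft = 120091.20 mm.
Similar triangles through the lens centre give W/dₒ = w/dᵢ; with 1/f = 1/dₒ + 1/dᵢ this gives W = w·(dₒ − f)/f.
W = 36 mm × (120091 − 540) / 540 = 36 × 221.3911 ≈ 7970.080 mm = 7.97008 m.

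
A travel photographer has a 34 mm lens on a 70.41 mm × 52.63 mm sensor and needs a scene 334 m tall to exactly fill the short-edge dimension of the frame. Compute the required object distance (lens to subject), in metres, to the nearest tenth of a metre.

215.8 m

W: 334 m = 334000 mm.
Magnification m = h/W = dᵢ/dₒ; combined with 1/f = 1/dₒ + 1/dᵢ this gives dₒ = f·(1 + W/h).
dₒ = 34 mm × (1 + 334000/52.63) = 34 × 6347.1904 ≈ 215804.473 mm = 215.804 m.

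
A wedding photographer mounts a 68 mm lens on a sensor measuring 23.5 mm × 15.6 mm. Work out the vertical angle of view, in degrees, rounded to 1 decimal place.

13.1°

Angle of view α = 2·arctan(h/2f) with h = 15.6 mm and f = 68 mm.
h/2f = 0.11471; arctan(0.11471) ≈ 6.5436°, so α ≈ 13.0871°.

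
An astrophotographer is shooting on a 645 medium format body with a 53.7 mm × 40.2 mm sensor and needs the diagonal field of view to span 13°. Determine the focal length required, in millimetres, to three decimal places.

294.377 mm

Sensor diagonal = √(53.7² + 40.2²) = √4499.7300 ≈ 67.0800 mm.
From α = 2·arctan(d/2f) we get f = d / (2·tan(α/2)).
With d = 67.0800 mm and α/2 = 6.5°, tan(α/2) ≈ 0.11394, so f ≈ 67.0800 / 0.22787 ≈ 294.3769 mm.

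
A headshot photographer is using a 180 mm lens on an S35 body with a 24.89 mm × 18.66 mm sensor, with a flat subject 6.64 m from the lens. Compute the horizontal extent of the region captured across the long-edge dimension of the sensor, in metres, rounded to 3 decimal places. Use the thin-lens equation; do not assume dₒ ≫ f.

dₒ: 6.64 m = 6640 mm.
Similar triangles through the lens centre give W/dₒ = w/dᵢ; with 1/f = 1/dₒ + 1/dᵢ this gives W = w·(dₒ − f)/f.
W = 24.89 mm × (6640 − 180) / 180 = 24.89 × 35.8889 ≈ 893.274 mm = 0.893274 m.

0.893 m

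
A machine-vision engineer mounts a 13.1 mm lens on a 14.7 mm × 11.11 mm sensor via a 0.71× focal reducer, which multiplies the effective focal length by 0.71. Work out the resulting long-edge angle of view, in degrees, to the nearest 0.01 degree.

76.63°

Effective focal length f = 13.1 × 0.71 = 9.301 mm.
α = 2·arctan(14.7 / (2 × 9.301)) = 2·arctan(0.79024) ≈ 76.6342°.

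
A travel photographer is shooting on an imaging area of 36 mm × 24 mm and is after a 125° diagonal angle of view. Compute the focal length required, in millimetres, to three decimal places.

Sensor diagonal = √(36² + 24²) = √1872.0000 ≈ 43.2666 mm.
From α = 2·arctan(d/2f) we get f = d / (2·tan(α/2)).
With d = 43.2666 mm and α/2 = 62.5°, tan(α/2) ≈ 1.92098, so f ≈ 43.2666 / 3.84196 ≈ 11.2616 mm.

11.262 mm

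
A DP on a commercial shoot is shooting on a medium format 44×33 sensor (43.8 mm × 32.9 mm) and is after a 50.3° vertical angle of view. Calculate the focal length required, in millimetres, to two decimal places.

From α = 2·arctan(h/2f) we get f = h / (2·tan(α/2)).
With h = 32.9 mm and α/2 = 25.15°, tan(α/2) ≈ 0.46950, so f ≈ 32.9 / 0.93900 ≈ 35.0374 mm.

35.04 mm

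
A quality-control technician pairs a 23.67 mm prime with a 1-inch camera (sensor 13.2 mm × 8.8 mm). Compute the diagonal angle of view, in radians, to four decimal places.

0.6467 rad

Sensor diagonal = √(13.2² + 8.8²) = √251.6800 ≈ 15.8644 mm.
Angle of view α = 2·arctan(d/2f) with d = 15.8644 mm and f = 23.67 mm.
d/2f = 0.33512; arctan(0.33512) ≈ 0.3234 rad, so α ≈ 0.6467 rad.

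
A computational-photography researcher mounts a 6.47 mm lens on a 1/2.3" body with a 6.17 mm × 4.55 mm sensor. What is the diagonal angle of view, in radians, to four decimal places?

Sensor diagonal = √(6.17² + 4.55²) = √58.7714 ≈ 7.6663 mm.
Angle of view α = 2·arctan(d/2f) with d = 7.6663 mm and f = 6.47 mm.
d/2f = 0.59245; arctan(0.59245) ≈ 0.5348 rad, so α ≈ 1.0697 rad.

1.0697 rad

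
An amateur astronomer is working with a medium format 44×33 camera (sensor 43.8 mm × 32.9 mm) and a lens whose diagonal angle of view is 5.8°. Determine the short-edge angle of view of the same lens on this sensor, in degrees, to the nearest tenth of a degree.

3.5°

Sensor diagonal = √(43.8² + 32.9²) = √3000.8500 ≈ 54.7800 mm.
From the diagonal AOV: f = 54.7800 / (2·tan(2.9°)) = 54.7800 / 0.10132 ≈ 540.6867 mm.
Short-edge AOV = 2·arctan(32.9 / (2 × 540.6867)) = 2·arctan(0.03042) ≈ 3.4853°.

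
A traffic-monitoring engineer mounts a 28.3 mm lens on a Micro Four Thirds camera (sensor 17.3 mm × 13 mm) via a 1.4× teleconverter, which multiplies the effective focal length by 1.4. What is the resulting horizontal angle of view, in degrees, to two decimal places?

24.63°

Effective focal length f = 28.3 × 1.4 = 39.62 mm.
α = 2·arctan(17.3 / (2 × 39.62)) = 2·arctan(0.21832) ≈ 24.6316°.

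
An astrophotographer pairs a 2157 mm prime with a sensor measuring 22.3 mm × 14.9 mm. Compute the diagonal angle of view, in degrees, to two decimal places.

0.71°

Sensor diagonal = √(22.3² + 14.9²) = √719.3000 ≈ 26.8198 mm.
Angle of view α = 2·arctan(d/2f) with d = 26.8198 mm and f = 2157 mm.
d/2f = 0.00622; arctan(0.00622) ≈ 0.3562°, so α ≈ 0.7124°.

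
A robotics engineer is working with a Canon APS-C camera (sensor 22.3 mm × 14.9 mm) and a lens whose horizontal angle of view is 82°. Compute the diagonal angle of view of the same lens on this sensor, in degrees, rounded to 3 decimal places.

92.547°

From the horizontal AOV: f = 22.3 / (2·tan(41°)) = 22.3 / 1.73857 ≈ 12.8266 mm.
Sensor diagonal = √(22.3² + 14.9²) = √719.3000 ≈ 26.8198 mm.
Diagonal AOV = 2·arctan(26.8198 / (2 × 12.8266)) = 2·arctan(1.04547) ≈ 92.5471°.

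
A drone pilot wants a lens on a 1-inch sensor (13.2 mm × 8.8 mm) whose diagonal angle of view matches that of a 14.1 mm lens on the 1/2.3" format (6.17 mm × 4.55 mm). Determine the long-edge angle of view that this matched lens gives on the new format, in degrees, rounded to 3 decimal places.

Sensor diagonal = √(6.17² + 4.55²) = √58.7714 ≈ 7.6663 mm.
Sensor diagonal = √(13.2² + 8.8²) = √251.6800 ≈ 15.8644 mm.
Equal diagonal AOV ⇒ f₂ = f₁ · 15.8644/7.6663 = 14.1 × 2.06939 ≈ 29.1783 mm.
Long-edge AOV on the new format = 2·arctan(13.2 / (2 × 29.1783)) = 2·arctan(0.22620) ≈ 25.4911°.

25.491°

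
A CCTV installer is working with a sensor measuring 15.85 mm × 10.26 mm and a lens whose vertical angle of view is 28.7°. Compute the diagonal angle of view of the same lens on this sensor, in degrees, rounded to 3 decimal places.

50.421°

From the vertical AOV: f = 10.26 / (2·tan(14.35°)) = 10.26 / 0.51165 ≈ 20.0527 mm.
Sensor diagonal = √(15.85² + 10.26²) = √356.4901 ≈ 18.8809 mm.
Diagonal AOV = 2·arctan(18.8809 / (2 × 20.0527)) = 2·arctan(0.47078) ≈ 50.4206°.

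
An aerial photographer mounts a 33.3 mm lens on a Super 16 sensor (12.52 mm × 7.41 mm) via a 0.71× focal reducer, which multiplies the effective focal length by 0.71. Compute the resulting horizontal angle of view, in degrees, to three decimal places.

Effective focal length f = 33.3 × 0.71 = 23.643 mm.
α = 2·arctan(12.52 / (2 × 23.643)) = 2·arctan(0.26477) ≈ 29.6600°.

29.660°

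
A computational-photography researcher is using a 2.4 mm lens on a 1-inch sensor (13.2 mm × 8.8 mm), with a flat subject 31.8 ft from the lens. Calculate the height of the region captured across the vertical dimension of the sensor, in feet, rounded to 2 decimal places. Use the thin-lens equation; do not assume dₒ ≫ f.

dₒ: 31.8 ft × 304.8 mm/ft = 9692.64 mm.
Similar triangles through the lens centre give W/dₒ = h/dᵢ; with 1/f = 1/dₒ + 1/dᵢ this gives W = h·(dₒ − f)/f.
W = 8.8 mm × (9692.64 − 2.4) / 2.4 = 8.8 × 4037.5999 ≈ 35530.879 mm = 35530.879/304.8 ft = 116.571 ft.

116.57 ft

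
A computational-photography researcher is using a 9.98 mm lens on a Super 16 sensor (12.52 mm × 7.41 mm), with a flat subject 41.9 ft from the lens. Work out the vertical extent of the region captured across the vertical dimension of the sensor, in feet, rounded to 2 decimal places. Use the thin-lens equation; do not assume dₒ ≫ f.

31.09 ft

dₒ: 41.9 ft × 304.8 mm/ft = 12771.12 mm.
Similar triangles through the lens centre give W/dₒ = h/dᵢ; with 1/f = 1/dₒ + 1/dᵢ this gives W = h·(dₒ − f)/f.
W = 7.41 mm × (12771.1 − 9.98) / 9.98 = 7.41 × 1278.6713 ≈ 9474.954 mm = 9474.954/304.8 ft = 31.0858 ft.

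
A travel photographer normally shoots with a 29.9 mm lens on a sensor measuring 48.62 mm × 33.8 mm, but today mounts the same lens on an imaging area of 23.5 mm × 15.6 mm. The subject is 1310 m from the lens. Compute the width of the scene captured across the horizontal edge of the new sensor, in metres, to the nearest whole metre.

1030 m

The focal length stays 29.9 mm; the relevant sensor dimension is now w = 23.5 mm. Object distance dₒ = 1310 m = 1.31e+06 mm.
Thin-lens field width W = w·(dₒ − f)/f = 23.5 × (1.31e+06 − 29.9)/29.9 ≈ 1029575.162 mm = 1029.58 m.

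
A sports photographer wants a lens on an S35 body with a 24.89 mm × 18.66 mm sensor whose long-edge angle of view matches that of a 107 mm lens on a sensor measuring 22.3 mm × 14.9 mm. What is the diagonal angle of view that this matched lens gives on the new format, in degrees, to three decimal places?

14.841°

Equal long-edge AOV ⇒ f₂ = f₁ · 24.89/22.3 = 107 × 1.11614 ≈ 119.4274 mm.
Sensor diagonal = √(24.89² + 18.66²) = √967.7077 ≈ 31.1080 mm.
Diagonal AOV on the new format = 2·arctan(31.1080 / (2 × 119.4274)) = 2·arctan(0.13024) ≈ 14.8407°.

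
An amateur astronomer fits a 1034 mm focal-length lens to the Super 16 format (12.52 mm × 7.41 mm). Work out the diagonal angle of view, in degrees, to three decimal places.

0.806°

Sensor diagonal = √(12.52² + 7.41²) = √211.6585 ≈ 14.5485 mm.
Angle of view α = 2·arctan(d/2f) with d = 14.5485 mm and f = 1034 mm.
d/2f = 0.00704; arctan(0.00704) ≈ 0.4031°, so α ≈ 0.8061°.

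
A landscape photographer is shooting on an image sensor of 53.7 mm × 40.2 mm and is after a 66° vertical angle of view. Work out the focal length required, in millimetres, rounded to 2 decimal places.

30.95 mm

From α = 2·arctan(h/2f) we get f = h / (2·tan(α/2)).
With h = 40.2 mm and α/2 = 33°, tan(α/2) ≈ 0.64941, so f ≈ 40.2 / 1.29882 ≈ 30.9513 mm.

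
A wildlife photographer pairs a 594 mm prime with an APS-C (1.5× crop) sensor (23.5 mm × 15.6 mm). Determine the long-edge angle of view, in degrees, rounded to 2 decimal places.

2.27°

Angle of view α = 2·arctan(w/2f) with w = 23.5 mm and f = 594 mm.
w/2f = 0.01978; arctan(0.01978) ≈ 1.1332°, so α ≈ 2.2665°.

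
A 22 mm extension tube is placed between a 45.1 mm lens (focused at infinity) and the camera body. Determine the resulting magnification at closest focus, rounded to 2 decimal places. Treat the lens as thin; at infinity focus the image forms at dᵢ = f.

The tube moves the image plane from f to f + e, so dᵢ = 45.1 + 22 = 67.1 mm. Focus is achieved when 1/f = 1/dₒ + 1/dᵢ, giving dₒ = 1/(1/f − 1/(f+e)).
Magnification m = dᵢ/dₒ = (f+e)·(1/f − 1/(f+e)) = e/f = 22/45.1 ≈ 0.4878.

0.49×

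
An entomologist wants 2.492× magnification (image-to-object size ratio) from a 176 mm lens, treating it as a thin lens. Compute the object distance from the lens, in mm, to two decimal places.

With m = dᵢ/dₒ and 1/f = 1/dₒ + 1/dᵢ, substituting dᵢ = m·dₒ gives 1/f = (1 + 1/m)/dₒ, hence dₒ = f·(1 + 1/m).
dₒ = 176 × (1 + 1/2.492) = 176 × 1.40128 ≈ 246.626 mm.

246.63 mm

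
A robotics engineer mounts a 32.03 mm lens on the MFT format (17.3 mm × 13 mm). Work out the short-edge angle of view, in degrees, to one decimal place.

Angle of view α = 2·arctan(h/2f) with h = 13 mm and f = 32.03 mm.
h/2f = 0.20293; arctan(0.20293) ≈ 11.4715°, so α ≈ 22.9430°.

22.9°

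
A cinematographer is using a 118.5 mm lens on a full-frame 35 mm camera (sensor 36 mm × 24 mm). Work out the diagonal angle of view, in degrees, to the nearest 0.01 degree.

20.69°

Sensor diagonal = √(36² + 24²) = √1872.0000 ≈ 43.2666 mm.
Angle of view α = 2·arctan(d/2f) with d = 43.2666 mm and f = 118.5 mm.
d/2f = 0.18256; arctan(0.18256) ≈ 10.3460°, so α ≈ 20.6919°.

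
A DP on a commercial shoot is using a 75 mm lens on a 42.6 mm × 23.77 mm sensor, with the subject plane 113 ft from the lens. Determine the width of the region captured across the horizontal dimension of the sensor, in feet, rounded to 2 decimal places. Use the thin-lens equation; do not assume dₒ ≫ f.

64.04 ft

dₒ: 113 ft × 304.8 mm/ft = 34442.40 mm.
Similar triangles through the lens centre give W/dₒ = w/dᵢ; with 1/f = 1/dₒ + 1/dᵢ this gives W = w·(dₒ − f)/f.
W = 42.6 mm × (34442.4 − 75) / 75 = 42.6 × 458.2320 ≈ 19520.683 mm = 19520.683/304.8 ft = 64.0442 ft.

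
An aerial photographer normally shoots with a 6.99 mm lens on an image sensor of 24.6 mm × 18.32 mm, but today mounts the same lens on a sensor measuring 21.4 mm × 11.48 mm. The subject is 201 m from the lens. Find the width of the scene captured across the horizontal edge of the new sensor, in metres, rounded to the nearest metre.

615 m

The focal length stays 6.99 mm; the relevant sensor dimension is now w = 21.4 mm. Object distance dₒ = 201 m = 201000 mm.
Thin-lens field width W = w·(dₒ − f)/f = 21.4 × (201000 − 6.99)/6.99 ≈ 615343.407 mm = 615.343 m.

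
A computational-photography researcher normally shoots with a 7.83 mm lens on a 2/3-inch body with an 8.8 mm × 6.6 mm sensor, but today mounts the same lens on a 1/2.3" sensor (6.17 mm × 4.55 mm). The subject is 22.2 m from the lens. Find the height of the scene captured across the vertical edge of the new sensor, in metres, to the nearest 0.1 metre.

The focal length stays 7.83 mm; the relevant sensor dimension is now h = 4.55 mm. Object distance dₒ = 22.2 m = 22200 mm.
Thin-lens field height W = h·(dₒ − f)/f = 4.55 × (22200 − 7.83)/7.83 ≈ 12895.833 mm = 12.8958 m.

12.9 m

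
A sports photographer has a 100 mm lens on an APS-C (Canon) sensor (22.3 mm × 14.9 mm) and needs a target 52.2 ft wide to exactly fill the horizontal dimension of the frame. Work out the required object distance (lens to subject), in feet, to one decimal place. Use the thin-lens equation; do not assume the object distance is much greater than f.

234.4 ft

W: 52.2 ft × 304.8 mm/ft = 15910.56 mm.
Magnification m = w/W = dᵢ/dₒ; combined with 1/f = 1/dₒ + 1/dᵢ this gives dₒ = f·(1 + W/w).
dₒ = 100 mm × (1 + 15910.6/22.3) = 100 × 714.4780 ≈ 71447.800 mm = 71447.800/304.8 ft = 234.409 ft.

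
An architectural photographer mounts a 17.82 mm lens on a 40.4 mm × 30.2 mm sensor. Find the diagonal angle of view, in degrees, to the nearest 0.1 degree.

109.5°

Sensor diagonal = √(40.4² + 30.2²) = √2544.2000 ≈ 50.4401 mm.
Angle of view α = 2·arctan(d/2f) with d = 50.4401 mm and f = 17.82 mm.
d/2f = 1.41527; arctan(1.41527) ≈ 54.7557°, so α ≈ 109.5114°.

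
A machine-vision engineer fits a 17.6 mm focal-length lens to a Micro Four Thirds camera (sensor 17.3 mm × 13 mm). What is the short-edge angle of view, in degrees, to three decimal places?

Angle of view α = 2·arctan(h/2f) with h = 13 mm and f = 17.6 mm.
h/2f = 0.36932; arctan(0.36932) ≈ 20.2701°, so α ≈ 40.5402°.

40.540°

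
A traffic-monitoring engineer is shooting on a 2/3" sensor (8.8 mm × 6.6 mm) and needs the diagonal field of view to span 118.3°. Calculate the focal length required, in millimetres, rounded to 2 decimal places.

Sensor diagonal = √(8.8² + 6.6²) = √121.0000 ≈ 11.0000 mm.
From α = 2·arctan(d/2f) we get f = d / (2·tan(α/2)).
With d = 11.0000 mm and α/2 = 59.15°, tan(α/2) ≈ 1.67419, so f ≈ 11.0000 / 3.34838 ≈ 3.2852 mm.

3.29 mm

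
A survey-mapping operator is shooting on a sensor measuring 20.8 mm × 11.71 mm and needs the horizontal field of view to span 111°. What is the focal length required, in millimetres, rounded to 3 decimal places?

7.148 mm

From α = 2·arctan(w/2f) we get f = w / (2·tan(α/2)).
With w = 20.8 mm and α/2 = 55.5°, tan(α/2) ≈ 1.45501, so f ≈ 20.8 / 2.91002 ≈ 7.1477 mm.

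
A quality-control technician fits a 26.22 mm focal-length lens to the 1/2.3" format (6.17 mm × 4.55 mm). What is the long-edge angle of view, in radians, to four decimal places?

Angle of view α = 2·arctan(w/2f) with w = 6.17 mm and f = 26.22 mm.
w/2f = 0.11766; arctan(0.11766) ≈ 0.1171 rad, so α ≈ 0.2342 rad.

0.2342 rad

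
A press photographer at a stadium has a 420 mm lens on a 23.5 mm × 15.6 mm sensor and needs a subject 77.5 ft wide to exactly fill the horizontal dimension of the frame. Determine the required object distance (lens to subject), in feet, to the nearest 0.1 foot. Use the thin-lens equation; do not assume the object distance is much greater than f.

1386.5 ft

W: 77.5 ft × 304.8 mm/ft = 23622.00 mm.
Magnification m = w/W = dᵢ/dₒ; combined with 1/f = 1/dₒ + 1/dᵢ this gives dₒ = f·(1 + W/w).
dₒ = 420 mm × (1 + 23622/23.5) = 420 × 1006.1915 ≈ 422600.412 mm = 422600.412/304.8 ft = 1386.48 ft.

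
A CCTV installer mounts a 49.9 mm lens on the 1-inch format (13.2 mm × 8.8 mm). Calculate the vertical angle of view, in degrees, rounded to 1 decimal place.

Angle of view α = 2·arctan(h/2f) with h = 8.8 mm and f = 49.9 mm.
h/2f = 0.08818; arctan(0.08818) ≈ 5.0391°, so α ≈ 10.0782°.

10.1°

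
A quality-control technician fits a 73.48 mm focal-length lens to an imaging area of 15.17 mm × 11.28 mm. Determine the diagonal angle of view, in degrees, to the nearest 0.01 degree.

14.66°

Sensor diagonal = √(15.17² + 11.28²) = √357.3673 ≈ 18.9042 mm.
Angle of view α = 2·arctan(d/2f) with d = 18.9042 mm and f = 73.48 mm.
d/2f = 0.12863; arctan(0.12863) ≈ 7.3300°, so α ≈ 14.6599°.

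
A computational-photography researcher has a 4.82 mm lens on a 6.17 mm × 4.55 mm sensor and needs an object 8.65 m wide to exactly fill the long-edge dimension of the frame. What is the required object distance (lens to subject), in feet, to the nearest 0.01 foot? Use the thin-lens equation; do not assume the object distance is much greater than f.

W: 8.65 m = 8650 mm.
Magnification m = w/W = dᵢ/dₒ; combined with 1/f = 1/dₒ + 1/dᵢ this gives dₒ = f·(1 + W/w).
dₒ = 4.82 mm × (1 + 8650/6.17) = 4.82 × 1402.9449 ≈ 6762.194 mm = 6762.194/304.8 ft = 22.1857 ft.

22.19 ft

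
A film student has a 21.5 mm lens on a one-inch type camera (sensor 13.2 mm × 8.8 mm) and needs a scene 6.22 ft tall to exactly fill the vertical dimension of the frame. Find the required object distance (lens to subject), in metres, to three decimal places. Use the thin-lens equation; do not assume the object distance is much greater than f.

W: 6.22 ft × 304.8 mm/ft = 1895.86 mm.
Magnification m = h/W = dᵢ/dₒ; combined with 1/f = 1/dₒ + 1/dᵢ this gives dₒ = f·(1 + W/h).
dₒ = 21.5 mm × (1 + 1895.86/8.8) = 21.5 × 216.4382 ≈ 4653.421 mm = 4.65342 m.

4.653 m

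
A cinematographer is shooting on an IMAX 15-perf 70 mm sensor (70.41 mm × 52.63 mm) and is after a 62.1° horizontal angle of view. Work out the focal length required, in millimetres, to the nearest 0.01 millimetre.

58.48 mm

From α = 2·arctan(w/2f) we get f = w / (2·tan(α/2)).
With w = 70.41 mm and α/2 = 31.05°, tan(α/2) ≈ 0.60205, so f ≈ 70.41 / 1.20410 ≈ 58.4753 mm.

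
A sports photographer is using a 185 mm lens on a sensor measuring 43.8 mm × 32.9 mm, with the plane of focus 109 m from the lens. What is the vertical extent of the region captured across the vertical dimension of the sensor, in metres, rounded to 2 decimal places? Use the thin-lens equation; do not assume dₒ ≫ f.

19.35 m

dₒ: 109 m = 109000 mm.
Similar triangles through the lens centre give W/dₒ = h/dᵢ; with 1/f = 1/dₒ + 1/dᵢ this gives W = h·(dₒ − f)/f.
W = 32.9 mm × (109000 − 185) / 185 = 32.9 × 588.1892 ≈ 19351.424 mm = 19.3514 m.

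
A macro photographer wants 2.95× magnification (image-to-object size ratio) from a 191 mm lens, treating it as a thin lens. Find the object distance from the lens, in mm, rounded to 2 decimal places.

255.75 mm

With m = dᵢ/dₒ and 1/f = 1/dₒ + 1/dᵢ, substituting dᵢ = m·dₒ gives 1/f = (1 + 1/m)/dₒ, hence dₒ = f·(1 + 1/m).
dₒ = 191 × (1 + 1/2.95) = 191 × 1.33898 ≈ 255.746 mm.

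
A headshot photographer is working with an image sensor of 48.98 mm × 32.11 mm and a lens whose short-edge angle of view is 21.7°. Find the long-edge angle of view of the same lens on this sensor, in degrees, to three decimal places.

From the short-edge AOV: f = 32.11 / (2·tan(10.85°)) = 32.11 / 0.38333 ≈ 83.7660 mm.
Long-edge AOV = 2·arctan(48.98 / (2 × 83.7660)) = 2·arctan(0.29236) ≈ 32.5938°.

32.594°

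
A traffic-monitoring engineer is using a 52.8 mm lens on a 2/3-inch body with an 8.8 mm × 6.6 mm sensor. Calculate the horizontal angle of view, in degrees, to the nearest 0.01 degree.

9.53°

Angle of view α = 2·arctan(w/2f) with w = 8.8 mm and f = 52.8 mm.
w/2f = 0.08333; arctan(0.08333) ≈ 4.7636°, so α ≈ 9.5273°.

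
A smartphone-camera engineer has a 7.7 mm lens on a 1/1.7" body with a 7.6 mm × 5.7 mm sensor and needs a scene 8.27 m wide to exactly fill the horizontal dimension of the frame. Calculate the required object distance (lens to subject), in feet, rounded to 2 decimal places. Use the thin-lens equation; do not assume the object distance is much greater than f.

W: 8.27 m = 8270 mm.
Magnification m = w/W = dᵢ/dₒ; combined with 1/f = 1/dₒ + 1/dᵢ this gives dₒ = f·(1 + W/w).
dₒ = 7.7 mm × (1 + 8270/7.6) = 7.7 × 1089.1579 ≈ 8386.516 mm = 8386.516/304.8 ft = 27.5148 ft.

27.51 ft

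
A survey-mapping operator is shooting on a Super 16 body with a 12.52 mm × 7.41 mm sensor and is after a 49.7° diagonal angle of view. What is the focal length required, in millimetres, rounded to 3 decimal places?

15.707 mm

Sensor diagonal = √(12.52² + 7.41²) = √211.6585 ≈ 14.5485 mm.
From α = 2·arctan(d/2f) we get f = d / (2·tan(α/2)).
With d = 14.5485 mm and α/2 = 24.85°, tan(α/2) ≈ 0.46312, so f ≈ 14.5485 / 0.92625 ≈ 15.7069 mm.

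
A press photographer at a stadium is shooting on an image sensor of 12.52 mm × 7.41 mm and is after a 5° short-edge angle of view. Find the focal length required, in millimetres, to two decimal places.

From α = 2·arctan(h/2f) we get f = h / (2·tan(α/2)).
With h = 7.41 mm and α/2 = 2.5°, tan(α/2) ≈ 0.04366, so f ≈ 7.41 / 0.08732 ≈ 84.8585 mm.

84.86 mm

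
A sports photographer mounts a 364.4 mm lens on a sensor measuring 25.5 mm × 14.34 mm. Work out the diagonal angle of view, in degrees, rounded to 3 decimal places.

Sensor diagonal = √(25.5² + 14.34²) = √855.8856 ≈ 29.2555 mm.
Angle of view α = 2·arctan(d/2f) with d = 29.2555 mm and f = 364.4 mm.
d/2f = 0.04014; arctan(0.04014) ≈ 2.2987°, so α ≈ 4.5975°.

4.597°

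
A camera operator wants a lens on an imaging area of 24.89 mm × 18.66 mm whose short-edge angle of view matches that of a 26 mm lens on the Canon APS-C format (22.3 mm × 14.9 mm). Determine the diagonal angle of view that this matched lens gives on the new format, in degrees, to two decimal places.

Equal short-edge AOV ⇒ f₂ = f₁ · 18.66/14.9 = 26 × 1.25235 ≈ 32.5611 mm.
Sensor diagonal = √(24.89² + 18.66²) = √967.7077 ≈ 31.1080 mm.
Diagonal AOV on the new format = 2·arctan(31.1080 / (2 × 32.5611)) = 2·arctan(0.47769) ≈ 51.0664°.

51.07°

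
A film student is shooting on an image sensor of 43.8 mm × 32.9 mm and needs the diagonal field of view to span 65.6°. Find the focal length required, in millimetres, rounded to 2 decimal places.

Sensor diagonal = √(43.8² + 32.9²) = √3000.8500 ≈ 54.7800 mm.
From α = 2·arctan(d/2f) we get f = d / (2·tan(α/2)).
With d = 54.7800 mm and α/2 = 32.8°, tan(α/2) ≈ 0.64446, so f ≈ 54.7800 / 1.28891 ≈ 42.5010 mm.

42.50 mm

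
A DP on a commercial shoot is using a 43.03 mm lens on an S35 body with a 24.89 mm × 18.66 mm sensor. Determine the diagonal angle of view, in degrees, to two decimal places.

Sensor diagonal = √(24.89² + 18.66²) = √967.7077 ≈ 31.1080 mm.
Angle of view α = 2·arctan(d/2f) with d = 31.1080 mm and f = 43.03 mm.
d/2f = 0.36147; arctan(0.36147) ≈ 19.8733°, so α ≈ 39.7467°.

39.75°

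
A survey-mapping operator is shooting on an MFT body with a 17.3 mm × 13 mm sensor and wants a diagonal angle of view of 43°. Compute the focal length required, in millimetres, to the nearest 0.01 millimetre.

Sensor diagonal = √(17.3² + 13²) = √468.2900 ≈ 21.6400 mm.
From α = 2·arctan(d/2f) we get f = d / (2·tan(α/2)).
With d = 21.6400 mm and α/2 = 21.5°, tan(α/2) ≈ 0.39391, so f ≈ 21.6400 / 0.78782 ≈ 27.4682 mm.

27.47 mm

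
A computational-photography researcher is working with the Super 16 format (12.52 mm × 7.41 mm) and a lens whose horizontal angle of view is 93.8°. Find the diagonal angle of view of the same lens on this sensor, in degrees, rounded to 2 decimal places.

102.31°

From the horizontal AOV: f = 12.52 / (2·tan(46.9°)) = 12.52 / 2.13725 ≈ 5.8580 mm.
Sensor diagonal = √(12.52² + 7.41²) = √211.6585 ≈ 14.5485 mm.
Diagonal AOV = 2·arctan(14.5485 / (2 × 5.8580)) = 2·arctan(1.24176) ≈ 102.3105°.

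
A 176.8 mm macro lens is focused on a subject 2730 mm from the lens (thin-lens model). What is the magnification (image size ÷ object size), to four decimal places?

0.0692×

Thin lens: 1/f = 1/dₒ + 1/dᵢ → 1/dᵢ = 1/176.8 − 1/2730 = 0.0052898 mm⁻¹, so dᵢ ≈ 189.0428 mm.
Magnification m = dᵢ/dₒ = 189.0428/2730 ≈ 0.06925.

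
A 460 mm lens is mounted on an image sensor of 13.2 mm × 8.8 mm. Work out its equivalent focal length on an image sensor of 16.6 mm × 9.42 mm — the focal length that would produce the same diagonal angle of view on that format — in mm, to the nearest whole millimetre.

Sensor diagonal = √(13.2² + 8.8²) = √251.6800 ≈ 15.8644 mm.
Sensor diagonal = √(16.6² + 9.42²) = √364.2964 ≈ 19.0866 mm.
Equal angle of view means equal diagonal/f ratio, so f₂ = f₁ · (diagonal₂/diagonal₁) = 460 × 19.0866/15.8644.
f₂ = 460 × 1.20310 ≈ 553.428 mm.

553 mm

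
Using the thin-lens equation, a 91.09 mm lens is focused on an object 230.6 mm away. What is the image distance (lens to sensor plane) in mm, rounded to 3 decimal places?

1/dᵢ = 1/f − 1/dₒ = 1/91.09 − 1/230.6 = 0.0066416 mm⁻¹.
dᵢ = 1/0.0066416 ≈ 150.5652 mm.

150.565 mm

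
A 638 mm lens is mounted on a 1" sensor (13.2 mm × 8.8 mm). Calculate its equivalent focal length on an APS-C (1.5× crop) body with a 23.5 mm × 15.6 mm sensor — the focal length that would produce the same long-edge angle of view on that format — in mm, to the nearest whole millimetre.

Equal angle of view means equal width/f ratio, so f₂ = f₁ · (width₂/width₁) = 638 × 23.5/13.2.
f₂ = 638 × 1.78030 ≈ 1135.833 mm.

1136 mm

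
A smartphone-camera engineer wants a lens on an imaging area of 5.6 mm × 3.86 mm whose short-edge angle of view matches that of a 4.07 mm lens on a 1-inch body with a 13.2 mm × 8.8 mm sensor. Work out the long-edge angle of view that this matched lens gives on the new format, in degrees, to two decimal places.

Equal short-edge AOV ⇒ f₂ = f₁ · 3.86/8.8 = 4.07 × 0.43864 ≈ 1.7853 mm.
Long-edge AOV on the new format = 2·arctan(5.6 / (2 × 1.7853)) = 2·arctan(1.56841) ≈ 114.9577°.

114.96°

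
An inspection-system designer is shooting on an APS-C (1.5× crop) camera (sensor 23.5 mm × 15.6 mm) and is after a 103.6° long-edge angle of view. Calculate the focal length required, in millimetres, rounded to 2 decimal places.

9.25 mm

From α = 2·arctan(w/2f) we get f = w / (2·tan(α/2)).
With w = 23.5 mm and α/2 = 51.8°, tan(α/2) ≈ 1.27077, so f ≈ 23.5 / 2.54155 ≈ 9.2463 mm.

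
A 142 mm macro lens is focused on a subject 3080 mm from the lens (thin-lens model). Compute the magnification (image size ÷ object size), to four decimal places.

0.0483×

Thin lens: 1/f = 1/dₒ + 1/dᵢ → 1/dᵢ = 1/142 − 1/3080 = 0.0067176 mm⁻¹, so dᵢ ≈ 148.8632 mm.
Magnification m = dᵢ/dₒ = 148.8632/3080 ≈ 0.04833.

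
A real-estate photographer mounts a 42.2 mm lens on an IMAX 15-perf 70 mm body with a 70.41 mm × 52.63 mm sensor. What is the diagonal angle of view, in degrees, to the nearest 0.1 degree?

92.3°

Sensor diagonal = √(70.41² + 52.63²) = √7727.4850 ≈ 87.9061 mm.
Angle of view α = 2·arctan(d/2f) with d = 87.9061 mm and f = 42.2 mm.
d/2f = 1.04154; arctan(1.04154) ≈ 46.1657°, so α ≈ 92.3314°.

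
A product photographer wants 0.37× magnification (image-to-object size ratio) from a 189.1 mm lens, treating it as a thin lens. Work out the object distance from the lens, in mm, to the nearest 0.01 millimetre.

With m = dᵢ/dₒ and 1/f = 1/dₒ + 1/dᵢ, substituting dᵢ = m·dₒ gives 1/f = (1 + 1/m)/dₒ, hence dₒ = f·(1 + 1/m).
dₒ = 189.1 × (1 + 1/0.37) = 189.1 × 3.70270 ≈ 700.181 mm.

700.18 mm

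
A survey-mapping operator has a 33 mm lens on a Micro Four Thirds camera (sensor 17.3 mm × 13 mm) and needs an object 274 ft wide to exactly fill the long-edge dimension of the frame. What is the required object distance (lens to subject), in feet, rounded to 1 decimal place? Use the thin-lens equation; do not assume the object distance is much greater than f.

522.8 ft

W: 274 ft × 304.8 mm/ft = 83515.20 mm.
Magnification m = w/W = dᵢ/dₒ; combined with 1/f = 1/dₒ + 1/dᵢ this gives dₒ = f·(1 + W/w).
dₒ = 33 mm × (1 + 83515.2/17.3) = 33 × 4828.4681 ≈ 159339.446 mm = 159339.446/304.8 ft = 522.767 ft.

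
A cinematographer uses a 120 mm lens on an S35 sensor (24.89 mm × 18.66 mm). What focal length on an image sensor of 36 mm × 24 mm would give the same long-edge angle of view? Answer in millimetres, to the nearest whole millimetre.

Equal angle of view means equal width/f ratio, so f₂ = f₁ · (width₂/width₁) = 120 × 36/24.89.
f₂ = 120 × 1.44636 ≈ 173.564 mm.

174 mm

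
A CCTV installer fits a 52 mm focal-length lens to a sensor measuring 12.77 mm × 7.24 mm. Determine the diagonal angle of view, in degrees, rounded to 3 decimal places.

Sensor diagonal = √(12.77² + 7.24²) = √215.4905 ≈ 14.6796 mm.
Angle of view α = 2·arctan(d/2f) with d = 14.6796 mm and f = 52 mm.
d/2f = 0.14115; arctan(0.14115) ≈ 8.0342°, so α ≈ 16.0684°.

16.068°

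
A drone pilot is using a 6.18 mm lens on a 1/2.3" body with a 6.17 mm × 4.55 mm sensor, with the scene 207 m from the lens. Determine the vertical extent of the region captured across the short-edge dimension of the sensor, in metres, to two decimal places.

152.40 m

dₒ: 207 m = 207000 mm.
Similar triangles through the lens centre give W/dₒ = h/dᵢ; with 1/f = 1/dₒ + 1/dᵢ this gives W = h·(dₒ − f)/f.
W = 4.55 mm × (207000 − 6.18) / 6.18 = 4.55 × 33494.1456 ≈ 152398.363 mm = 152.398 m.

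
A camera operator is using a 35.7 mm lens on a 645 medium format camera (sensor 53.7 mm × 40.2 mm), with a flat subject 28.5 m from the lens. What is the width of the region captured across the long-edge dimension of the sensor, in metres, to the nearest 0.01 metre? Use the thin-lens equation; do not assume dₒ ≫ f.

dₒ: 28.5 m = 28500 mm.
Similar triangles through the lens centre give W/dₒ = w/dᵢ; with 1/f = 1/dₒ + 1/dᵢ this gives W = w·(dₒ − f)/f.
W = 53.7 mm × (28500 − 35.7) / 35.7 = 53.7 × 797.3193 ≈ 42816.048 mm = 42.816 m.

42.82 m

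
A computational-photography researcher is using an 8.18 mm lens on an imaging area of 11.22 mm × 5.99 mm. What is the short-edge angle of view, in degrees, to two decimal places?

Angle of view α = 2·arctan(h/2f) with h = 5.99 mm and f = 8.18 mm.
h/2f = 0.36614; arctan(0.36614) ≈ 20.1095°, so α ≈ 40.2191°.

40.22°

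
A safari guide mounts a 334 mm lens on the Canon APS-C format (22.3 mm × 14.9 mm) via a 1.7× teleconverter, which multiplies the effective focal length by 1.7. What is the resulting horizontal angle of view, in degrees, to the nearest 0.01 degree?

Effective focal length f = 334 × 1.7 = 567.8 mm.
α = 2·arctan(22.3 / (2 × 567.8)) = 2·arctan(0.01964) ≈ 2.2500°.

2.25°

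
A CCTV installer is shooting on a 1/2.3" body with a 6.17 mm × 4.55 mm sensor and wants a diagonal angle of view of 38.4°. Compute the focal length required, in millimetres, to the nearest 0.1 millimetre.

11.0 mm

Sensor diagonal = √(6.17² + 4.55²) = √58.7714 ≈ 7.6663 mm.
From α = 2·arctan(d/2f) we get f = d / (2·tan(α/2)).
With d = 7.6663 mm and α/2 = 19.2°, tan(α/2) ≈ 0.34824, so f ≈ 7.6663 / 0.69647 ≈ 11.0072 mm.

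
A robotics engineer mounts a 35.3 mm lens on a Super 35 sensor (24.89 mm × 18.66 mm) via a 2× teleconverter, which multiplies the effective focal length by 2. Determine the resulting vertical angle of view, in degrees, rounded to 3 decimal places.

15.056°

Effective focal length f = 35.3 × 2 = 70.6 mm.
α = 2·arctan(18.66 / (2 × 70.6)) = 2·arctan(0.13215) ≈ 15.0564°.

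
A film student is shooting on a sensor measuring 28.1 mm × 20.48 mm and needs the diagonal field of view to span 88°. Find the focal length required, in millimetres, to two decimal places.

Sensor diagonal = √(28.1² + 20.48²) = √1209.0404 ≈ 34.7713 mm.
From α = 2·arctan(d/2f) we get f = d / (2·tan(α/2)).
With d = 34.7713 mm and α/2 = 44°, tan(α/2) ≈ 0.96569, so f ≈ 34.7713 / 1.93138 ≈ 18.0033 mm.

18.00 mm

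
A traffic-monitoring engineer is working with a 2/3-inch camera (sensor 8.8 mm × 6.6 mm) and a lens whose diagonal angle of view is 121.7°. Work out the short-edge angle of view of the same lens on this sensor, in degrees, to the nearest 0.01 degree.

Sensor diagonal = √(8.8² + 6.6²) = √121.0000 ≈ 11.0000 mm.
From the diagonal AOV: f = 11.0000 / (2·tan(60.85°)) = 11.0000 / 3.58592 ≈ 3.0676 mm.
Short-edge AOV = 2·arctan(6.6 / (2 × 3.0676)) = 2·arctan(1.07578) ≈ 94.1813°.

94.18°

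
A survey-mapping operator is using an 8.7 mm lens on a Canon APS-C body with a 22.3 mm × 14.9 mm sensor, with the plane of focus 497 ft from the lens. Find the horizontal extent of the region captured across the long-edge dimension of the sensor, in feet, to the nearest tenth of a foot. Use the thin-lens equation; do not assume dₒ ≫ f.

1273.8 ft

dₒ: 497 ft × 304.8 mm/ft = 151485.60 mm.
Similar triangles through the lens centre give W/dₒ = w/dᵢ; with 1/f = 1/dₒ + 1/dᵢ this gives W = w·(dₒ − f)/f.
W = 22.3 mm × (151486 − 8.7) / 8.7 = 22.3 × 17411.1374 ≈ 388268.363 mm = 388268.363/304.8 ft = 1273.85 ft.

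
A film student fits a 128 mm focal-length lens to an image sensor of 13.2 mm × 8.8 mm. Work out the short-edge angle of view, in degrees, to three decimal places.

Angle of view α = 2·arctan(h/2f) with h = 8.8 mm and f = 128 mm.
h/2f = 0.03438; arctan(0.03438) ≈ 1.9688°, so α ≈ 3.9375°.

3.938°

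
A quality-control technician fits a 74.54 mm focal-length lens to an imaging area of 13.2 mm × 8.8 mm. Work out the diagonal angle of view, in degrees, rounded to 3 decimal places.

12.149°

Sensor diagonal = √(13.2² + 8.8²) = √251.6800 ≈ 15.8644 mm.
Angle of view α = 2·arctan(d/2f) with d = 15.8644 mm and f = 74.54 mm.
d/2f = 0.10642; arctan(0.10642) ≈ 6.0743°, so α ≈ 12.1486°.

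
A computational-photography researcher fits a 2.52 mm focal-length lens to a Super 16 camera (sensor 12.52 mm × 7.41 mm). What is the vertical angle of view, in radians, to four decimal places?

Angle of view α = 2·arctan(h/2f) with h = 7.41 mm and f = 2.52 mm.
h/2f = 1.47024; arctan(1.47024) ≈ 0.9735 rad, so α ≈ 1.9470 rad.

1.9470 rad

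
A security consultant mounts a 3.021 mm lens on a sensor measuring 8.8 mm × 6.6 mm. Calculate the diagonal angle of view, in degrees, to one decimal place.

Sensor diagonal = √(8.8² + 6.6²) = √121.0000 ≈ 11.0000 mm.
Angle of view α = 2·arctan(d/2f) with d = 11.0000 mm and f = 3.021 mm.
d/2f = 1.82059; arctan(1.82059) ≈ 61.2212°, so α ≈ 122.4424°.

122.4°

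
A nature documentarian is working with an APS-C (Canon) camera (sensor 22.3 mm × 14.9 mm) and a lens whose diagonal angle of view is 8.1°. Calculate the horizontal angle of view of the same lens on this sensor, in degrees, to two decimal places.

Sensor diagonal = √(22.3² + 14.9²) = √719.3000 ≈ 26.8198 mm.
From the diagonal AOV: f = 26.8198 / (2·tan(4.05°)) = 26.8198 / 0.14161 ≈ 189.3950 mm.
Horizontal AOV = 2·arctan(22.3 / (2 × 189.3950)) = 2·arctan(0.05887) ≈ 6.7384°.

6.74°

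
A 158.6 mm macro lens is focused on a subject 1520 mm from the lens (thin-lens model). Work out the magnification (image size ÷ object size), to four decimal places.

Thin lens: 1/f = 1/dₒ + 1/dᵢ → 1/dᵢ = 1/158.6 − 1/1520 = 0.0056473 mm⁻¹, so dᵢ ≈ 177.0765 mm.
Magnification m = dᵢ/dₒ = 177.0765/1520 ≈ 0.11650.

0.1165×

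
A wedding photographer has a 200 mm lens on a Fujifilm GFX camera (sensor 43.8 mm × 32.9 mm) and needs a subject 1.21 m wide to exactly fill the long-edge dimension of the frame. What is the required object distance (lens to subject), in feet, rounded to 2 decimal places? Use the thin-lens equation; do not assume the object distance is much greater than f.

18.78 ft

W: 1.21 m = 1210 mm.
Magnification m = w/W = dᵢ/dₒ; combined with 1/f = 1/dₒ + 1/dᵢ this gives dₒ = f·(1 + W/w).
dₒ = 200 mm × (1 + 1210/43.8) = 200 × 28.6256 ≈ 5725.114 mm = 5725.114/304.8 ft = 18.7832 ft.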